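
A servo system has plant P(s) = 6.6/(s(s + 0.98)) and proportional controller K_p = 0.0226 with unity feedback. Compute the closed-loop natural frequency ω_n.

ω_n = 0.386 rad/s

1 + K_p·P(s) = 0 gives s² + 0.98s + 0.1492 = 0.
So ω_n² = 0.1492 ⇒ ω_n = 0.3862 rad/s, and ζ = 0.98/(2ω_n) = 1.27.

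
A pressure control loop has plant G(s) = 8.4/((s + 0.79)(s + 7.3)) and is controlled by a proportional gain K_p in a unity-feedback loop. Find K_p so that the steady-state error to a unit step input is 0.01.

K_p = 68

The loop is type 0, so e_ss(step) = 1/(1 + K_pos) with K_pos = K_p·G(0).
G(0) = 1.457. Require 1/(1 + K_p·1.457) = 0.01, so 1 + 1.457·K_p = 100.
K_p = (100 − 1)/1.457 = 68.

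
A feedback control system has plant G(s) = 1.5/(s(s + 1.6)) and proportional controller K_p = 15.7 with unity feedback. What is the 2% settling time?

From 1 + K_pG(s) = 0: s² + 1.6s + 23.55 = 0 ⇒ ω_n = 4.853, ζ = 0.1649.
2% settling time T_s ≈ 4/(ζω_n) = 4/0.8 = 5 s.

T_s ≈ 5 s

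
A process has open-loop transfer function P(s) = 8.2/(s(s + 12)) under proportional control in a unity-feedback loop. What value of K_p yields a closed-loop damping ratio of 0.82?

Closed-loop characteristic equation: s² + 12s + K_p·8.2 = 0.
So ω_n = √(8.2K_p) and 2ζω_n = 12, giving ζ = 12/(2√(8.2K_p)).
Setting ζ = 0.82: √(8.2K_p) = 12/(2·0.82) = 7.317, so K_p = 53.54/8.2 = 6.53.

K_p = 6.53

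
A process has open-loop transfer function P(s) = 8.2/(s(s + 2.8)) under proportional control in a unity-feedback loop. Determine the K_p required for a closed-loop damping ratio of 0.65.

K_p = 0.566

Closed-loop characteristic equation: s² + 2.8s + K_p·8.2 = 0.
So ω_n = √(8.2K_p) and 2ζω_n = 2.8, giving ζ = 2.8/(2√(8.2K_p)).
Setting ζ = 0.65: √(8.2K_p) = 2.8/(2·0.65) = 2.154, so K_p = 4.639/8.2 = 0.566.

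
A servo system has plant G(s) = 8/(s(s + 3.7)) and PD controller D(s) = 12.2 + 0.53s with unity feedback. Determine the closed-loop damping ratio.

Forward path: (12.2 + 0.53s)·8/(s(s+3.7)). The closed-loop characteristic equation is s² + (3.7 + 8·0.53)s + 8·12.2 = 0.
That is s² + 7.94s + 97.6 = 0, so ω_n = 9.879 rad/s and ζ = 7.94/(2·9.879) = 0.4019.

ζ = 0.402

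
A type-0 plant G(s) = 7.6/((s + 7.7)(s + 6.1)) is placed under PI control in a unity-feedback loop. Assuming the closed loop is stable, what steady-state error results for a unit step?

0

The PI controller's integrator makes the forward path type 1, so e_ss to a step is zero.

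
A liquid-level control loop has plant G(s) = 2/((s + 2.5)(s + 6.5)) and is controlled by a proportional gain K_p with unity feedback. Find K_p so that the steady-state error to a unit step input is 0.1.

For a type-0 loop with proportional control, e_ss = 1/(1 + K_p·G(0)).
G(0) = 0.1231. Require 1/(1 + K_p·0.1231) = 0.1, so 1 + 0.1231·K_p = 10.
K_p = (10 − 1)/0.1231 = 73.1.

K_p = 73.1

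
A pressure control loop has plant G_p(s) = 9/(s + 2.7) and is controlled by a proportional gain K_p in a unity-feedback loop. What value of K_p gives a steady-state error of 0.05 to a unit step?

K_p = 5.7

The loop is type 0, so e_ss(step) = 1/(1 + K_pos) with K_pos = K_p·G_p(0).
G_p(0) = 3.333. Require 1/(1 + K_p·3.333) = 0.05, so 1 + 3.333·K_p = 20.
K_p = (20 − 1)/3.333 = 5.7.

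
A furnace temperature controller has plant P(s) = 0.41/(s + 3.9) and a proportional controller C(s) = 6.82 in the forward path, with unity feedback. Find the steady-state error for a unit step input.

0.582

The loop is type 0. Static position error constant K_pos = C(0)·P(0) = 6.82·0.1051 = 0.717.
Steady-state error to a unit step: e_ss = 1/(1+K_pos) = 1/1.717 = 0.582.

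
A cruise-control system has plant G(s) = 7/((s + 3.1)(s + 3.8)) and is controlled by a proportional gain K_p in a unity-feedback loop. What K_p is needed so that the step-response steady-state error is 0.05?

K_p = 32

For a type-0 loop with proportional control, e_ss = 1/(1 + K_p·G(0)).
G(0) = 0.5942. Require 1/(1 + K_p·0.5942) = 0.05, so 1 + 0.5942·K_p = 20.
K_p = (20 − 1)/0.5942 = 32.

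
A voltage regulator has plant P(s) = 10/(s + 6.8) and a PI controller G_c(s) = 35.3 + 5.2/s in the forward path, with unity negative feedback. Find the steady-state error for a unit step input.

0

The open loop G_c(s)P(s) has a pole at the origin (type 1), so the static position error constant is infinite and e_ss = 1/(1+∞) = 0.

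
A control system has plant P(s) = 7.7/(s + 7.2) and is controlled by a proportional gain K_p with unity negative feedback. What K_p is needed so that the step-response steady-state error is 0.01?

The loop is type 0, so e_ss(step) = 1/(1 + K_pos) with K_pos = K_p·P(0).
P(0) = 1.069. Require 1/(1 + K_p·1.069) = 0.01, so 1 + 1.069·K_p = 100.
K_p = (100 − 1)/1.069 = 92.6.

K_p = 92.6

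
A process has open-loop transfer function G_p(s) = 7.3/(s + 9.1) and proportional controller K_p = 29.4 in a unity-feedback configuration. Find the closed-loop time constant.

τ = 0.00447 s

Closed-loop transfer function: T(s) = K_p·G_p(s)/(1 + K_p·G_p(s)) = 214.6/(s + 9.1 + 214.6) = 214.6/(s + 223.7).
Time constant τ = 1/223.7 = 0.00447 s.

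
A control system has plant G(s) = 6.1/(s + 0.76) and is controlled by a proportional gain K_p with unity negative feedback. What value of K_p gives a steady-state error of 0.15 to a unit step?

Steady-state error for a unit step on this type-0 loop is 1/(1 + K_p·G(0)).
G(0) = 8.026. Require 1/(1 + K_p·8.026) = 0.15, so 1 + 8.026·K_p = 6.667.
K_p = (6.667 − 1)/8.026 = 0.706.

K_p = 0.706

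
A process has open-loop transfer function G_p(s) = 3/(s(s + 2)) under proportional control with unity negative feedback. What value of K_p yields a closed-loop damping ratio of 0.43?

Closed-loop characteristic equation: s² + 2s + K_p·3 = 0.
So ω_n = √(3K_p) and 2ζω_n = 2, giving ζ = 2/(2√(3K_p)).
Setting ζ = 0.43: √(3K_p) = 2/(2·0.43) = 2.326, so K_p = 5.408/3 = 1.8.

K_p = 1.8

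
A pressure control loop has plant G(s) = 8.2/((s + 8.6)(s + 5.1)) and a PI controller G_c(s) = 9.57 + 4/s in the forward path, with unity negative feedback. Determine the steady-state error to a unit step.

0

The open loop G_c(s)G(s) has a pole at the origin (type 1), so the static position error constant is infinite and e_ss = 1/(1+∞) = 0.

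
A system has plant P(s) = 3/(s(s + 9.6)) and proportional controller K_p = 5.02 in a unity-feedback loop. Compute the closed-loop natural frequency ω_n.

With unity feedback the closed-loop characteristic equation is s² + 9.6s + 5.02·3 = s² + 9.6s + 15.06 = 0.
So ω_n² = 15.06 ⇒ ω_n = 3.881 rad/s, and ζ = 9.6/(2ω_n) = 1.24.

ω_n = 3.88 rad/s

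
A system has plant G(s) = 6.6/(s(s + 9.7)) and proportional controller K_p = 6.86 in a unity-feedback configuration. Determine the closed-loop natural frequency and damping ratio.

The closed-loop denominator is s(s+9.7) + 6.86·6.6 = s² + 9.7s + 45.28.
Matching s² + 2ζω_n s + ω_n²: ω_n = √45.28 = 6.729 rad/s and 2ζω_n = 9.7, so ζ = 9.7/(2·6.729) = 0.721.

ω_n = 6.73 rad/s, ζ = 0.721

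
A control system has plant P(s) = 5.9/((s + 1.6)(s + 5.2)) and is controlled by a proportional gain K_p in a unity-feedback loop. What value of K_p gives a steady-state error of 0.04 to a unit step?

For a type-0 loop with proportional control, e_ss = 1/(1 + K_p·P(0)).
P(0) = 0.7091. Require 1/(1 + K_p·0.7091) = 0.04, so 1 + 0.7091·K_p = 25.
K_p = (25 − 1)/0.7091 = 33.8.

K_p = 33.8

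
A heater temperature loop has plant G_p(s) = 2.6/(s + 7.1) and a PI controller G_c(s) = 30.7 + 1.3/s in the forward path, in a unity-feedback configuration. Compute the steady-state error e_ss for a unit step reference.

0

The open loop G_c(s)G_p(s) has a pole at the origin (type 1), so the static position error constant is infinite and e_ss = 1/(1+∞) = 0.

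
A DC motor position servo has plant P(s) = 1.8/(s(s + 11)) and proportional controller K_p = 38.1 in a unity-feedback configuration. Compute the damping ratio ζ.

ζ = 0.664

1 + K_p·P(s) = 0 gives s² + 11s + 68.58 = 0.
Matching s² + 2ζω_n s + ω_n²: ω_n = √68.58 = 8.281 rad/s and 2ζω_n = 11, so ζ = 11/(2·8.281) = 0.664.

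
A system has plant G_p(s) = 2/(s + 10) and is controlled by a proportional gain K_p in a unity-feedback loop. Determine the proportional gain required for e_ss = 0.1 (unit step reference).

K_p = 45

Steady-state error for a unit step on this type-0 loop is 1/(1 + K_p·G_p(0)).
G_p(0) = 0.2. Require 1/(1 + K_p·0.2) = 0.1, so 1 + 0.2·K_p = 10.
K_p = (10 − 1)/0.2 = 45.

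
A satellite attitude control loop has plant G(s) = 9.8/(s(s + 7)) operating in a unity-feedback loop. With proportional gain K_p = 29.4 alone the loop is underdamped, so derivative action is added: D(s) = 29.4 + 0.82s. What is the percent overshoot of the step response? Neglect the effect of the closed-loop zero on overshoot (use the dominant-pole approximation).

Forward path: (29.4 + 0.82s)·9.8/(s(s+7)). The closed-loop characteristic equation is s² + (7 + 9.8·0.82)s + 9.8·29.4 = 0.
That is s² + 15.04s + 288.1 = 0, so ω_n = 16.97 rad/s and ζ = 15.04/(2·16.97) = 0.4429.
%OS = 100·exp(−πζ/√(1−ζ²)) = 21.2%.

21.2%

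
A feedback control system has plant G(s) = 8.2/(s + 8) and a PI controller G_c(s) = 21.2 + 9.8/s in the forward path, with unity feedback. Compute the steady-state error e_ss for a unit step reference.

0

The open loop G_c(s)G(s) has a pole at the origin (type 1), so the static position error constant is infinite and e_ss = 1/(1+∞) = 0.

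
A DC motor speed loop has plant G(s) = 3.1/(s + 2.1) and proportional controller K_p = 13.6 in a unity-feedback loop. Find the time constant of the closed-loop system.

τ = 0.0226 s

Closed-loop transfer function: T(s) = K_p·G(s)/(1 + K_p·G(s)) = 42.16/(s + 2.1 + 42.16) = 42.16/(s + 44.26).
Time constant τ = 1/44.26 = 0.0226 s.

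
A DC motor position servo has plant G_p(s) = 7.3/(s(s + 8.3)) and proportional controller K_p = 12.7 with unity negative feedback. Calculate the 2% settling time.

From 1 + K_pG_p(s) = 0: s² + 8.3s + 92.71 = 0 ⇒ ω_n = 9.629, ζ = 0.431.
2% settling time T_s ≈ 4/(ζω_n) = 4/4.15 = 0.964 s.

T_s ≈ 0.964 s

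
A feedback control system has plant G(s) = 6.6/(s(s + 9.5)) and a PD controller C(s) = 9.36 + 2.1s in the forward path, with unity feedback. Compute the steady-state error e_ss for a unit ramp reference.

0.154

The loop has one pole at the origin (type 1). Velocity error constant K_v = lim_{s→0} s·C(s)G(s) = 9.36·6.6/9.5 = 6.503.
Steady-state error to a unit ramp: e_ss = 1/K_v = 0.154.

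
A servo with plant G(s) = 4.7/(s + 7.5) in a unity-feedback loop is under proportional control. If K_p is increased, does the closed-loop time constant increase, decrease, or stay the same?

The closed-loop bandwidth 7.5+K_p·4.7 grows with K_p, so τ shrinks.

decrease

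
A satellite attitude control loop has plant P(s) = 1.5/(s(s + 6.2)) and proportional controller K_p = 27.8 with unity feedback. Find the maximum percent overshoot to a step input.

17.9%

From 1 + K_pP(s) = 0: s² + 6.2s + 41.7 = 0 ⇒ ω_n = 6.458, ζ = 0.4801.
%OS = 100·exp(−πζ/√(1−ζ²)) = 100·exp(−π·0.4801/√0.7695) = 17.9%.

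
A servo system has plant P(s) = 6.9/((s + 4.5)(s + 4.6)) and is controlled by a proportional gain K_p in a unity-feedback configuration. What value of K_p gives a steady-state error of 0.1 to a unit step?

K_p = 27

For a type-0 loop with proportional control, e_ss = 1/(1 + K_p·P(0)).
P(0) = 0.3333. Require 1/(1 + K_p·0.3333) = 0.1, so 1 + 0.3333·K_p = 10.
K_p = (10 − 1)/0.3333 = 27.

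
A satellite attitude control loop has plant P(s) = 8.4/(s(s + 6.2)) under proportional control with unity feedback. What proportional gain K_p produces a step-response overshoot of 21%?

From %OS = 100·exp(−πζ/√(1−ζ²)) = 21%, ζ = −ln(0.21)/√(π²+ln²(0.21)) = 0.4449.
Characteristic equation s² + 6.2s + 8.4K_p = 0 gives ζ = 6.2/(2√(8.4K_p)).
Setting ζ = 0.4449: √(8.4K_p) = 6.2/(2·0.4449) = 6.968, so K_p = 48.55/8.4 = 5.78.

K_p = 5.78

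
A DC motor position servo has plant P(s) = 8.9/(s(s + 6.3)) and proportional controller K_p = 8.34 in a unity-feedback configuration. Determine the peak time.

T_p = 0.392 s

From 1 + K_pP(s) = 0: s² + 6.3s + 74.23 = 0 ⇒ ω_n = 8.615, ζ = 0.3656.
Damped frequency ω_d = ω_n√(1−ζ²) = 8.019 rad/s, so peak time T_p = π/ω_d = 0.392 s.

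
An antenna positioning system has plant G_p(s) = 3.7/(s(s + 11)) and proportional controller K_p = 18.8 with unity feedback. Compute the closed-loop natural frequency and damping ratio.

ω_n = 8.34 rad/s, ζ = 0.659

1 + K_p·G_p(s) = 0 gives s² + 11s + 69.56 = 0.
Matching s² + 2ζω_n s + ω_n²: ω_n = √69.56 = 8.34 rad/s and 2ζω_n = 11, so ζ = 11/(2·8.34) = 0.659.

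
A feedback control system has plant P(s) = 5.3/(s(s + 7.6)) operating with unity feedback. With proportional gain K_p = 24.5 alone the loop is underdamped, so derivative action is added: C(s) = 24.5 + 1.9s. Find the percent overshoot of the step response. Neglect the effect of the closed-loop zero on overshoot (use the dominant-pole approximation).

2.11%

Forward path: (24.5 + 1.9s)·5.3/(s(s+7.6)). The closed-loop characteristic equation is s² + (7.6 + 5.3·1.9)s + 5.3·24.5 = 0.
That is s² + 17.67s + 129.8 = 0, so ω_n = 11.4 rad/s and ζ = 17.67/(2·11.4) = 0.7753.
%OS = 100·exp(−πζ/√(1−ζ²)) = 2.11%.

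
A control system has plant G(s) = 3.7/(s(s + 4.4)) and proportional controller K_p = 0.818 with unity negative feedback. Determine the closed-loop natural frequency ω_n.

The closed-loop denominator is s(s+4.4) + 0.818·3.7 = s² + 4.4s + 3.027.
So ω_n² = 3.027 ⇒ ω_n = 1.74 rad/s, and ζ = 4.4/(2ω_n) = 1.26.

ω_n = 1.74 rad/s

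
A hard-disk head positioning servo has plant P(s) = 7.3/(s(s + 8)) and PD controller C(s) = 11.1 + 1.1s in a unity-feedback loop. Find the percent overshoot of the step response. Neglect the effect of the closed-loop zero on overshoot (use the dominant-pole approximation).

Forward path: (11.1 + 1.1s)·7.3/(s(s+8)). The closed-loop characteristic equation is s² + (8 + 7.3·1.1)s + 7.3·11.1 = 0.
That is s² + 16.03s + 81.03 = 0, so ω_n = 9.002 rad/s and ζ = 16.03/(2·9.002) = 0.8904.
%OS = 100·exp(−πζ/√(1−ζ²)) = 0.214%.

0.214%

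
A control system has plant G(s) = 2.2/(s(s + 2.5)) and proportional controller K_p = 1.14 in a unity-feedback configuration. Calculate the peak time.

From 1 + K_pG(s) = 0: s² + 2.5s + 2.508 = 0 ⇒ ω_n = 1.584, ζ = 0.7893.
Damped frequency ω_d = ω_n√(1−ζ²) = 0.9724 rad/s, so peak time T_p = π/ω_d = 3.23 s.

T_p = 3.23 s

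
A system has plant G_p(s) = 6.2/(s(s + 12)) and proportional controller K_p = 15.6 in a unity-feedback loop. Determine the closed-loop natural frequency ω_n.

The closed-loop denominator is s(s+12) + 15.6·6.2 = s² + 12s + 96.72.
So ω_n² = 96.72 ⇒ ω_n = 9.835 rad/s, and ζ = 12/(2ω_n) = 0.61.

ω_n = 9.83 rad/s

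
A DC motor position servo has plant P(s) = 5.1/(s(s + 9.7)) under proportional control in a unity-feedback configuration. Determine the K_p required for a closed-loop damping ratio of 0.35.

K_p = 37.7

Closed-loop characteristic equation: s² + 9.7s + K_p·5.1 = 0.
So ω_n = √(5.1K_p) and 2ζω_n = 9.7, giving ζ = 9.7/(2√(5.1K_p)).
Setting ζ = 0.35: √(5.1K_p) = 9.7/(2·0.35) = 13.86, so K_p = 192/5.1 = 37.7.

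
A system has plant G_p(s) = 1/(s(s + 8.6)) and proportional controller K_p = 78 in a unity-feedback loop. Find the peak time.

Closed-loop characteristic equation: s² + 8.6s + 78 = 0, so ω_n = 8.832 rad/s and ζ = 8.6/(2·8.832) = 0.4869.
Damped frequency ω_d = ω_n√(1−ζ²) = 7.714 rad/s, so peak time T_p = π/ω_d = 0.407 s.

T_p = 0.407 s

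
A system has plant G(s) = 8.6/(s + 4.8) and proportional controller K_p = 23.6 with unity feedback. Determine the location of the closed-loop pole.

Closed-loop transfer function: T(s) = K_p·G(s)/(1 + K_p·G(s)) = 203/(s + 4.8 + 203) = 203/(s + 207.8).
The closed-loop pole is at s = −207.8.

s = -207.8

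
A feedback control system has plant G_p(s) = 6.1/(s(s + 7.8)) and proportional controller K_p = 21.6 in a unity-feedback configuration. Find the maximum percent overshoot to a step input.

The closed-loop denominator s² + 7.8s + 131.8 gives ω_n = √131.8 = 11.48 and ζ = 7.8/(2ω_n) = 0.3398.
%OS = 100·exp(−πζ/√(1−ζ²)) = 100·exp(−π·0.3398/√0.8846) = 32.1%.

32.1%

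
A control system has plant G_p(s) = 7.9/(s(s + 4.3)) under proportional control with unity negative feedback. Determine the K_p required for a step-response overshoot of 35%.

From %OS = 100·exp(−πζ/√(1−ζ²)) = 35%, ζ = −ln(0.35)/√(π²+ln²(0.35)) = 0.3169.
Characteristic equation s² + 4.3s + 7.9K_p = 0 gives ζ = 4.3/(2√(7.9K_p)).
Setting ζ = 0.3169: √(7.9K_p) = 4.3/(2·0.3169) = 6.784, so K_p = 46.02/7.9 = 5.82.

K_p = 5.82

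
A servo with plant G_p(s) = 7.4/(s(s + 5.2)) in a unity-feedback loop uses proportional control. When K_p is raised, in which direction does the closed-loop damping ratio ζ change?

decrease

ζ = 5.2/(2√(7.4K_p)); increasing K_p raises the denominator, so ζ falls.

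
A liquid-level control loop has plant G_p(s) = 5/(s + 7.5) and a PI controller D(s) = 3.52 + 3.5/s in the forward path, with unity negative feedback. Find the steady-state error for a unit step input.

The open loop D(s)G_p(s) has a pole at the origin (type 1), so the static position error constant is infinite and e_ss = 1/(1+∞) = 0.

0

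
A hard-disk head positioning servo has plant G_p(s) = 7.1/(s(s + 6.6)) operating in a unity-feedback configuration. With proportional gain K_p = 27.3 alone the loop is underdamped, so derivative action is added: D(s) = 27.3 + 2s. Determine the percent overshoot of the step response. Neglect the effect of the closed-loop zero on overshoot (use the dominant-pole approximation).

2.93%

Forward path: (27.3 + 2s)·7.1/(s(s+6.6)). The closed-loop characteristic equation is s² + (6.6 + 7.1·2)s + 7.1·27.3 = 0.
That is s² + 20.8s + 193.8 = 0, so ω_n = 13.92 rad/s and ζ = 20.8/(2·13.92) = 0.747.
%OS = 100·exp(−πζ/√(1−ζ²)) = 2.93%.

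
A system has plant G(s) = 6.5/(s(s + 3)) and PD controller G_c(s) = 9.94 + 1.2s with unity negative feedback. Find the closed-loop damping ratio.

ζ = 0.672

Forward path: (9.94 + 1.2s)·6.5/(s(s+3)). The closed-loop characteristic equation is s² + (3 + 6.5·1.2)s + 6.5·9.94 = 0.
That is s² + 10.8s + 64.61 = 0, so ω_n = 8.038 rad/s and ζ = 10.8/(2·8.038) = 0.6718.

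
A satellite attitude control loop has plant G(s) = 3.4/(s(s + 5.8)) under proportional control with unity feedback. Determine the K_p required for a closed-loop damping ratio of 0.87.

K_p = 3.27

Closed-loop characteristic equation: s² + 5.8s + K_p·3.4 = 0.
So ω_n = √(3.4K_p) and 2ζω_n = 5.8, giving ζ = 5.8/(2√(3.4K_p)).
Setting ζ = 0.87: √(3.4K_p) = 5.8/(2·0.87) = 3.333, so K_p = 11.11/3.4 = 3.27.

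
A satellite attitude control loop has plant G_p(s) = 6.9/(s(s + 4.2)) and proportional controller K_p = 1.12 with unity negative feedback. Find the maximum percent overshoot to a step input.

2.67%

The closed-loop denominator s² + 4.2s + 7.728 gives ω_n = √7.728 = 2.78 and ζ = 4.2/(2ω_n) = 0.7554.
%OS = 100·exp(−πζ/√(1−ζ²)) = 100·exp(−π·0.7554/√0.4293) = 2.67%.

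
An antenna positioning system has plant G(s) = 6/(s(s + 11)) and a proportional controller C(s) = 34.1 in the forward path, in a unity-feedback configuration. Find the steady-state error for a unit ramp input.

The loop has one pole at the origin (type 1). Velocity error constant K_v = lim_{s→0} s·C(s)G(s) = 34.1·6/11 = 18.6.
Steady-state error to a unit ramp: e_ss = 1/K_v = 0.0538.

0.0538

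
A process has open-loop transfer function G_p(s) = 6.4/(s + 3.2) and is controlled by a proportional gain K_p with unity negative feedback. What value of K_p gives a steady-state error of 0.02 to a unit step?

K_p = 24.5

For a type-0 loop with proportional control, e_ss = 1/(1 + K_p·G_p(0)).
G_p(0) = 2. Require 1/(1 + K_p·2) = 0.02, so 1 + 2·K_p = 50.
K_p = (50 − 1)/2 = 24.5.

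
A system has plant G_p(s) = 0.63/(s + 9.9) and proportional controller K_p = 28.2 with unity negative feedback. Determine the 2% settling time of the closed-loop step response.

T_s ≈ 0.145 s

Closed-loop transfer function: T(s) = K_p·G_p(s)/(1 + K_p·G_p(s)) = 17.77/(s + 9.9 + 17.77) = 17.77/(s + 27.67).
Time constant τ = 1/27.67 = 0.03615 s, so the 2% settling time is about 4τ = 0.145 s.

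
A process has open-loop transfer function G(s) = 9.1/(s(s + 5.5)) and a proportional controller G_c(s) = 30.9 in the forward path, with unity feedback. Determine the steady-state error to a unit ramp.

The loop has one pole at the origin (type 1). Velocity error constant K_v = lim_{s→0} s·G_c(s)G(s) = 30.9·9.1/5.5 = 51.13.
Steady-state error to a unit ramp: e_ss = 1/K_v = 0.0196.

0.0196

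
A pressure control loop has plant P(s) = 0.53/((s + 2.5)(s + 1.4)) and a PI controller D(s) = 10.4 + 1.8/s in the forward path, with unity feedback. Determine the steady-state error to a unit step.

0

The open loop D(s)P(s) has a pole at the origin (type 1), so the static position error constant is infinite and e_ss = 1/(1+∞) = 0.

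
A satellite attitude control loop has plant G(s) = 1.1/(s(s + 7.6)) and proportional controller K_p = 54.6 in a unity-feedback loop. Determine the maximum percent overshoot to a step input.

17.1%

The closed-loop denominator s² + 7.6s + 60.06 gives ω_n = √60.06 = 7.75 and ζ = 7.6/(2ω_n) = 0.4903.
%OS = 100·exp(−πζ/√(1−ζ²)) = 100·exp(−π·0.4903/√0.7596) = 17.1%.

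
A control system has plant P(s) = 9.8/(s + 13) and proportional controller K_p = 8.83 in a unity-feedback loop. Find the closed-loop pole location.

Closed-loop transfer function: T(s) = K_p·P(s)/(1 + K_p·P(s)) = 86.53/(s + 13 + 86.53) = 86.53/(s + 99.53).
The closed-loop pole is at s = −99.53.

s = -99.53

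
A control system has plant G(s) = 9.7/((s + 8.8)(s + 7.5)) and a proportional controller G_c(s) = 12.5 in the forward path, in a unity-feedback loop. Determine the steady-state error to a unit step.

The loop is type 0. Static position error constant K_pos = G_c(0)·G(0) = 12.5·0.147 = 1.837.
Steady-state error to a unit step: e_ss = 1/(1+K_pos) = 1/2.837 = 0.352.

0.352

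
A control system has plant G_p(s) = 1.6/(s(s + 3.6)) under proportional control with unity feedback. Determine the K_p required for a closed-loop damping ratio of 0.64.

K_p = 4.94

Closed-loop characteristic equation: s² + 3.6s + K_p·1.6 = 0.
So ω_n = √(1.6K_p) and 2ζω_n = 3.6, giving ζ = 3.6/(2√(1.6K_p)).
Setting ζ = 0.64: √(1.6K_p) = 3.6/(2·0.64) = 2.812, so K_p = 7.91/1.6 = 4.94.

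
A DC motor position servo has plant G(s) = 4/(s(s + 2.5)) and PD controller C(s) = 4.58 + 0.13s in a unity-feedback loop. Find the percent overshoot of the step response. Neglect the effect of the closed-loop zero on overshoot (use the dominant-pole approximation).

Forward path: (4.58 + 0.13s)·4/(s(s+2.5)). The closed-loop characteristic equation is s² + (2.5 + 4·0.13)s + 4·4.58 = 0.
That is s² + 3.02s + 18.32 = 0, so ω_n = 4.28 rad/s and ζ = 3.02/(2·4.28) = 0.3528.
%OS = 100·exp(−πζ/√(1−ζ²)) = 30.6%.

30.6%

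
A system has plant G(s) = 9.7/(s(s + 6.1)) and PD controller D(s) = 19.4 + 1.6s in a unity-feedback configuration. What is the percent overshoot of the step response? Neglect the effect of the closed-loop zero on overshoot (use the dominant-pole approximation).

1.79%

Forward path: (19.4 + 1.6s)·9.7/(s(s+6.1)). The closed-loop characteristic equation is s² + (6.1 + 9.7·1.6)s + 9.7·19.4 = 0.
That is s² + 21.62s + 188.2 = 0, so ω_n = 13.72 rad/s and ζ = 21.62/(2·13.72) = 0.788.
%OS = 100·exp(−πζ/√(1−ζ²)) = 1.79%.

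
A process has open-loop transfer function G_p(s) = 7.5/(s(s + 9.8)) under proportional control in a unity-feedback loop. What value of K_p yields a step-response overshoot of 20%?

From %OS = 100·exp(−πζ/√(1−ζ²)) = 20%, ζ = −ln(0.2)/√(π²+ln²(0.2)) = 0.4559.
Characteristic equation s² + 9.8s + 7.5K_p = 0 gives ζ = 9.8/(2√(7.5K_p)).
Setting ζ = 0.4559: √(7.5K_p) = 9.8/(2·0.4559) = 10.75, so K_p = 115.5/7.5 = 15.4.

K_p = 15.4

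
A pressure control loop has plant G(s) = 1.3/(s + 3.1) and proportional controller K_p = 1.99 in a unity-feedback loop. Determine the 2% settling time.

Closed-loop transfer function: T(s) = K_p·G(s)/(1 + K_p·G(s)) = 2.587/(s + 3.1 + 2.587) = 2.587/(s + 5.687).
Time constant τ = 1/5.687 = 0.1758 s, so the 2% settling time is about 4τ = 0.703 s.

T_s ≈ 0.703 s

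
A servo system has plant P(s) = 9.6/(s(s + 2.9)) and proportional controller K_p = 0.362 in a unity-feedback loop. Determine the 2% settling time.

Closed-loop characteristic equation: s² + 2.9s + 3.475 = 0, so ω_n = 1.864 rad/s and ζ = 2.9/(2·1.864) = 0.7778.
2% settling time T_s ≈ 4/(ζω_n) = 4/1.45 = 2.76 s.

T_s ≈ 2.76 s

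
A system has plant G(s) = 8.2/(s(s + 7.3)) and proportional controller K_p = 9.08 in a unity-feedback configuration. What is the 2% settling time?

From 1 + K_pG(s) = 0: s² + 7.3s + 74.46 = 0 ⇒ ω_n = 8.629, ζ = 0.423.
2% settling time T_s ≈ 4/(ζω_n) = 4/3.65 = 1.1 s.

T_s ≈ 1.1 s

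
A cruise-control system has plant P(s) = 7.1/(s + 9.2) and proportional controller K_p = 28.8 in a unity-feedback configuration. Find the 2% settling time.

T_s ≈ 0.0187 s

Closed-loop transfer function: T(s) = K_p·P(s)/(1 + K_p·P(s)) = 204.5/(s + 9.2 + 204.5) = 204.5/(s + 213.7).
Time constant τ = 1/213.7 = 0.00468 s, so the 2% settling time is about 4τ = 0.0187 s.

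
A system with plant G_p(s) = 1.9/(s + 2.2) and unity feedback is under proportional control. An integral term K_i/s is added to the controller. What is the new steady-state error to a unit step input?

0

The integrator makes K_pos = lim_{s→0} C(s)G(s) infinite, so e_ss = 1/(1+K_pos) = 0.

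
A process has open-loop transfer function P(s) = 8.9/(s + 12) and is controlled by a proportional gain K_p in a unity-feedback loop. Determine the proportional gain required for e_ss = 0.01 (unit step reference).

K_p = 133

For a type-0 loop with proportional control, e_ss = 1/(1 + K_p·P(0)).
P(0) = 0.7417. Require 1/(1 + K_p·0.7417) = 0.01, so 1 + 0.7417·K_p = 100.
K_p = (100 − 1)/0.7417 = 133.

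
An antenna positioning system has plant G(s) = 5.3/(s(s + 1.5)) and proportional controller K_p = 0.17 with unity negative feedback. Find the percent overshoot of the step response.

The closed-loop denominator s² + 1.5s + 0.901 gives ω_n = √0.901 = 0.9492 and ζ = 1.5/(2ω_n) = 0.7901.
%OS = 100·exp(−πζ/√(1−ζ²)) = 100·exp(−π·0.7901/√0.3757) = 1.74%.

1.74%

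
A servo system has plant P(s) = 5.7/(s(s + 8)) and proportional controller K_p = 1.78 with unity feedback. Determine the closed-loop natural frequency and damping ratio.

ω_n = 3.19 rad/s, ζ = 1.26

The closed-loop denominator is s(s+8) + 1.78·5.7 = s² + 8s + 10.15.
So ω_n² = 10.15 ⇒ ω_n = 3.185 rad/s, and ζ = 8/(2ω_n) = 1.26.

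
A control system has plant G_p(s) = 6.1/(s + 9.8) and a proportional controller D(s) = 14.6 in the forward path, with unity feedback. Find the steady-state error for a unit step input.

The loop is type 0. Static position error constant K_pos = D(0)·G_p(0) = 14.6·0.6224 = 9.088.
Steady-state error to a unit step: e_ss = 1/(1+K_pos) = 1/10.09 = 0.0991.

0.0991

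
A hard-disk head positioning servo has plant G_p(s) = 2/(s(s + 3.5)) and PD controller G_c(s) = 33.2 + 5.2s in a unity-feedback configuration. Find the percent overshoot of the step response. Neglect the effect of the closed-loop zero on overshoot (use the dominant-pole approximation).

Forward path: (33.2 + 5.2s)·2/(s(s+3.5)). The closed-loop characteristic equation is s² + (3.5 + 2·5.2)s + 2·33.2 = 0.
That is s² + 13.9s + 66.4 = 0, so ω_n = 8.149 rad/s and ζ = 13.9/(2·8.149) = 0.8529.
%OS = 100·exp(−πζ/√(1−ζ²)) = 0.59%.

0.59%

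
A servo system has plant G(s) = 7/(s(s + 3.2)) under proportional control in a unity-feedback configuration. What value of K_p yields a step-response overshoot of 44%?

K_p = 5.72

From %OS = 100·exp(−πζ/√(1−ζ²)) = 44%, ζ = −ln(0.44)/√(π²+ln²(0.44)) = 0.2528.
Characteristic equation s² + 3.2s + 7K_p = 0 gives ζ = 3.2/(2√(7K_p)).
Setting ζ = 0.2528: √(7K_p) = 3.2/(2·0.2528) = 6.328, so K_p = 40.05/7 = 5.72.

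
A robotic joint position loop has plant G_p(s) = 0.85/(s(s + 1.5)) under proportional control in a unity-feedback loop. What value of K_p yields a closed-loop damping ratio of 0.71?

K_p = 1.31

Closed-loop characteristic equation: s² + 1.5s + K_p·0.85 = 0.
So ω_n = √(0.85K_p) and 2ζω_n = 1.5, giving ζ = 1.5/(2√(0.85K_p)).
Setting ζ = 0.71: √(0.85K_p) = 1.5/(2·0.71) = 1.056, so K_p = 1.116/0.85 = 1.31.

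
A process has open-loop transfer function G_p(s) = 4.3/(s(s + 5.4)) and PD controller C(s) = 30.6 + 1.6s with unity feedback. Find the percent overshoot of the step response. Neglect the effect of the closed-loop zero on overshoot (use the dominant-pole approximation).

13.7%

Forward path: (30.6 + 1.6s)·4.3/(s(s+5.4)). The closed-loop characteristic equation is s² + (5.4 + 4.3·1.6)s + 4.3·30.6 = 0.
That is s² + 12.28s + 131.6 = 0, so ω_n = 11.47 rad/s and ζ = 12.28/(2·11.47) = 0.5353.
%OS = 100·exp(−πζ/√(1−ζ²)) = 13.7%.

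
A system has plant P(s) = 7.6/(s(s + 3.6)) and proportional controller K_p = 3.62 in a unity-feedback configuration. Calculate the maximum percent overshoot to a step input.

The closed-loop denominator s² + 3.6s + 27.51 gives ω_n = √27.51 = 5.245 and ζ = 3.6/(2ω_n) = 0.3432.
%OS = 100·exp(−πζ/√(1−ζ²)) = 100·exp(−π·0.3432/√0.8822) = 31.7%.

31.7%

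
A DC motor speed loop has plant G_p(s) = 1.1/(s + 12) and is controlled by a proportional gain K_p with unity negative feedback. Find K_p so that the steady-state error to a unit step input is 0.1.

Steady-state error for a unit step on this type-0 loop is 1/(1 + K_p·G_p(0)).
G_p(0) = 0.09167. Require 1/(1 + K_p·0.09167) = 0.1, so 1 + 0.09167·K_p = 10.
K_p = (10 − 1)/0.09167 = 98.2.

K_p = 98.2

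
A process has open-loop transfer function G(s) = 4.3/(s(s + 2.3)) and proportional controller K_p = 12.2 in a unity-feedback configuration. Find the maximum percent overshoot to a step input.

The closed-loop denominator s² + 2.3s + 52.46 gives ω_n = √52.46 = 7.243 and ζ = 2.3/(2ω_n) = 0.1588.
%OS = 100·exp(−πζ/√(1−ζ²)) = 100·exp(−π·0.1588/√0.9748) = 60.3%.

60.3%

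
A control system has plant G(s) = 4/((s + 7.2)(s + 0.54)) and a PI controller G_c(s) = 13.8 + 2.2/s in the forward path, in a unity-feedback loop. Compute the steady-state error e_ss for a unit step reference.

The open loop G_c(s)G(s) has a pole at the origin (type 1), so the static position error constant is infinite and e_ss = 1/(1+∞) = 0.

0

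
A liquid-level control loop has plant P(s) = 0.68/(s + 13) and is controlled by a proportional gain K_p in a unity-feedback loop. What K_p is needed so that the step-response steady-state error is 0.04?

K_p = 459

The loop is type 0, so e_ss(step) = 1/(1 + K_pos) with K_pos = K_p·P(0).
P(0) = 0.05231. Require 1/(1 + K_p·0.05231) = 0.04, so 1 + 0.05231·K_p = 25.
K_p = (25 − 1)/0.05231 = 459.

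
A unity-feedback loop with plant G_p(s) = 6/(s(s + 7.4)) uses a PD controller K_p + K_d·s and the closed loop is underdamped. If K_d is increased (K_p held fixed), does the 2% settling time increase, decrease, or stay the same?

decrease

Characteristic equation s² + (7.4 + 6K_d)s + 6K_p = 0: raising K_d increases ζω_n = (7.4+6K_d)/2 while the loop stays underdamped, so T_s ≈ 4/(ζω_n) decreases.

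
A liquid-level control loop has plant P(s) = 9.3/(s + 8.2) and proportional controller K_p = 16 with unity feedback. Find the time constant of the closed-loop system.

Closed-loop transfer function: T(s) = K_p·P(s)/(1 + K_p·P(s)) = 148.8/(s + 8.2 + 148.8) = 148.8/(s + 157).
Time constant τ = 1/157 = 0.00637 s.

τ = 0.00637 s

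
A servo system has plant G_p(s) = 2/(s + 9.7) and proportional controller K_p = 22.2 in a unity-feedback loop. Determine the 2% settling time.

T_s ≈ 0.0739 s

Closed-loop transfer function: T(s) = K_p·G_p(s)/(1 + K_p·G_p(s)) = 44.4/(s + 9.7 + 44.4) = 44.4/(s + 54.1).
Time constant τ = 1/54.1 = 0.01848 s, so the 2% settling time is about 4τ = 0.0739 s.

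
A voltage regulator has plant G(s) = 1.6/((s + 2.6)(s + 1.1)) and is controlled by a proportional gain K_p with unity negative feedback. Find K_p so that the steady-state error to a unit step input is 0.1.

For a type-0 loop with proportional control, e_ss = 1/(1 + K_p·G(0)).
G(0) = 0.5594. Require 1/(1 + K_p·0.5594) = 0.1, so 1 + 0.5594·K_p = 10.
K_p = (10 − 1)/0.5594 = 16.1.

K_p = 16.1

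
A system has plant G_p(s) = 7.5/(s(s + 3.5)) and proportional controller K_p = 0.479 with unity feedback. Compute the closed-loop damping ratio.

ζ = 0.923

The closed-loop denominator is s(s+3.5) + 0.479·7.5 = s² + 3.5s + 3.592.
Matching s² + 2ζω_n s + ω_n²: ω_n = √3.592 = 1.895 rad/s and 2ζω_n = 3.5, so ζ = 3.5/(2·1.895) = 0.923.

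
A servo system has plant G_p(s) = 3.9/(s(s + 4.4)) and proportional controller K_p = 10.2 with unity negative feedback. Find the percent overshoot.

31.1%

From 1 + K_pG_p(s) = 0: s² + 4.4s + 39.78 = 0 ⇒ ω_n = 6.307, ζ = 0.3488.
%OS = 100·exp(−πζ/√(1−ζ²)) = 100·exp(−π·0.3488/√0.8783) = 31.1%.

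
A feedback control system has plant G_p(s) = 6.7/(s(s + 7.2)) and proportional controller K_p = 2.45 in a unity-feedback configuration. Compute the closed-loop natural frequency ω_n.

1 + K_p·G_p(s) = 0 gives s² + 7.2s + 16.42 = 0.
So ω_n² = 16.42 ⇒ ω_n = 4.052 rad/s, and ζ = 7.2/(2ω_n) = 0.889.

ω_n = 4.05 rad/s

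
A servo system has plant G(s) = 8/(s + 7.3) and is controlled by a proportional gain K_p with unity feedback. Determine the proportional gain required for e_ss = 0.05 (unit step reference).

K_p = 17.3

Steady-state error for a unit step on this type-0 loop is 1/(1 + K_p·G(0)).
G(0) = 1.096. Require 1/(1 + K_p·1.096) = 0.05, so 1 + 1.096·K_p = 20.
K_p = (20 − 1)/1.096 = 17.3.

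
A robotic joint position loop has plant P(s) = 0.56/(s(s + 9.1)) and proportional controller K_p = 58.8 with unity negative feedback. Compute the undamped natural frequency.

1 + K_p·P(s) = 0 gives s² + 9.1s + 32.93 = 0.
Matching s² + 2ζω_n s + ω_n²: ω_n = √32.93 = 5.738 rad/s and 2ζω_n = 9.1, so ζ = 9.1/(2·5.738) = 0.793.

ω_n = 5.74 rad/s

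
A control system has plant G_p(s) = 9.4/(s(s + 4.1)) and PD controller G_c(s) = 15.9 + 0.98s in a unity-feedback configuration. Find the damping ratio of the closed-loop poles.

Forward path: (15.9 + 0.98s)·9.4/(s(s+4.1)). The closed-loop characteristic equation is s² + (4.1 + 9.4·0.98)s + 9.4·15.9 = 0.
That is s² + 13.31s + 149.5 = 0, so ω_n = 12.23 rad/s and ζ = 13.31/(2·12.23) = 0.5444.

ζ = 0.544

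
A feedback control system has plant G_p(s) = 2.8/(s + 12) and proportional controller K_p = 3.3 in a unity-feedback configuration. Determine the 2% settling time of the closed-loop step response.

Closed-loop transfer function: T(s) = K_p·G_p(s)/(1 + K_p·G_p(s)) = 9.24/(s + 12 + 9.24) = 9.24/(s + 21.24).
Time constant τ = 1/21.24 = 0.04708 s, so the 2% settling time is about 4τ = 0.188 s.

T_s ≈ 0.188 s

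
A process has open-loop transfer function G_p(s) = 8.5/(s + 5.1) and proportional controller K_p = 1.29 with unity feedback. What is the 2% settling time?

T_s ≈ 0.249 s

Closed-loop transfer function: T(s) = K_p·G_p(s)/(1 + K_p·G_p(s)) = 10.96/(s + 5.1 + 10.96) = 10.96/(s + 16.06).
Time constant τ = 1/16.06 = 0.06225 s, so the 2% settling time is about 4τ = 0.249 s.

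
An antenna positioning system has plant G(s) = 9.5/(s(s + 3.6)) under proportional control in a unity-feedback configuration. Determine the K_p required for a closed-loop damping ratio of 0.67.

K_p = 0.76

Closed-loop characteristic equation: s² + 3.6s + K_p·9.5 = 0.
So ω_n = √(9.5K_p) and 2ζω_n = 3.6, giving ζ = 3.6/(2√(9.5K_p)).
Setting ζ = 0.67: √(9.5K_p) = 3.6/(2·0.67) = 2.687, so K_p = 7.218/9.5 = 0.76.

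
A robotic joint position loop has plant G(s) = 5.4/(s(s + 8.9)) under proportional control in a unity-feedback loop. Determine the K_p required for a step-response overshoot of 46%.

K_p = 63.7

From %OS = 100·exp(−πζ/√(1−ζ²)) = 46%, ζ = −ln(0.46)/√(π²+ln²(0.46)) = 0.24.
Characteristic equation s² + 8.9s + 5.4K_p = 0 gives ζ = 8.9/(2√(5.4K_p)).
Setting ζ = 0.24: √(5.4K_p) = 8.9/(2·0.24) = 18.55, so K_p = 343.9/5.4 = 63.7.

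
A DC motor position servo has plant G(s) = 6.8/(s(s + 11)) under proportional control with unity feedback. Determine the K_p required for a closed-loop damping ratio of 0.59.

Closed-loop characteristic equation: s² + 11s + K_p·6.8 = 0.
So ω_n = √(6.8K_p) and 2ζω_n = 11, giving ζ = 11/(2√(6.8K_p)).
Setting ζ = 0.59: √(6.8K_p) = 11/(2·0.59) = 9.322, so K_p = 86.9/6.8 = 12.8.

K_p = 12.8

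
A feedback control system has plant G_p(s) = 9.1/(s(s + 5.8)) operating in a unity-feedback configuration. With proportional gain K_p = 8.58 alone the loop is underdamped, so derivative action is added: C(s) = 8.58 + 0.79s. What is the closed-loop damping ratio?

ζ = 0.735

Forward path: (8.58 + 0.79s)·9.1/(s(s+5.8)). The closed-loop characteristic equation is s² + (5.8 + 9.1·0.79)s + 9.1·8.58 = 0.
That is s² + 12.99s + 78.08 = 0, so ω_n = 8.836 rad/s and ζ = 12.99/(2·8.836) = 0.735.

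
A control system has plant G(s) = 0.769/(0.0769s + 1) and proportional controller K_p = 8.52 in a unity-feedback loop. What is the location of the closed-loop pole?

s = -98.2

Closed loop: T(s) = K_p·G/(1+K_p·G) = 6.552/(0.0769s + 1 + 6.552), with pole at s = −(1 + 6.552)/0.0769 = −98.2.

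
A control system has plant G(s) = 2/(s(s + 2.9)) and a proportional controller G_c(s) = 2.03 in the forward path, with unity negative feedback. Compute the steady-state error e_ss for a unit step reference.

The open loop G_c(s)G(s) has a pole at the origin (type 1), so the static position error constant is infinite and e_ss = 1/(1+∞) = 0.

0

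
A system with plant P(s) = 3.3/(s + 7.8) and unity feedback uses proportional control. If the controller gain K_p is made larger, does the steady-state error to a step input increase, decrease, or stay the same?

e_ss = 1/(1 + K_p·P(0)); a larger K_p raises the denominator, so e_ss decreases.

decrease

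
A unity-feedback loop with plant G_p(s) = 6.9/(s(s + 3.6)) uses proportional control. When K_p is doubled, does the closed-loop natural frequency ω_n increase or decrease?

increase

ω_n = √(6.9·K_p), which grows with K_p.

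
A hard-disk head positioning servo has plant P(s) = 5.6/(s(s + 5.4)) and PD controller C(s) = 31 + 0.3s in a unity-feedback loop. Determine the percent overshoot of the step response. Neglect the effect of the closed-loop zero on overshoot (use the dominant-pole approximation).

Forward path: (31 + 0.3s)·5.6/(s(s+5.4)). The closed-loop characteristic equation is s² + (5.4 + 5.6·0.3)s + 5.6·31 = 0.
That is s² + 7.08s + 173.6 = 0, so ω_n = 13.18 rad/s and ζ = 7.08/(2·13.18) = 0.2687.
%OS = 100·exp(−πζ/√(1−ζ²)) = 41.6%.

41.6%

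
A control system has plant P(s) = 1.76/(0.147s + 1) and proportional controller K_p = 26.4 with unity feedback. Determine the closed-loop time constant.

Closed loop: T(s) = K_p·P/(1+K_p·P) = 46.46/(0.147s + 1 + 46.46), with pole at s = −(1 + 46.46)/0.147 = −322.9.
Closed-loop time constant τ = 1/322.9 = 0.0031 s.

τ = 0.0031 s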